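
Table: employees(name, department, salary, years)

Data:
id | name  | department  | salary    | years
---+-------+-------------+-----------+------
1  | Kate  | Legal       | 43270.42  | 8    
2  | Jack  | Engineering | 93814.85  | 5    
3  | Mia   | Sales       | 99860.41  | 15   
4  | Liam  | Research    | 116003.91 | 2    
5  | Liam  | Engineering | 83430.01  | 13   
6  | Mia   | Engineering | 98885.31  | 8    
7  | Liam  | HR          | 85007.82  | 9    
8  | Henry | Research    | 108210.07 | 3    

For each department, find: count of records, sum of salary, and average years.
SELECT department,
       COUNT(*) as cnt,
       SUM(salary) as total_salary,
       AVG(years) as avg_years
FROM employees
GROUP BY department

Result:
  Engineering: 3 records, 276130.17 total salary, 8.67 avg years
  HR: 1 records, 85007.82 total salary, 9.00 avg years
  Legal: 1 records, 43270.42 total salary, 8.00 avg years
  Research: 2 records, 224213.98 total salary, 2.50 avg years
  Sales: 1 records, 99860.41 total salary, 15.00 avg years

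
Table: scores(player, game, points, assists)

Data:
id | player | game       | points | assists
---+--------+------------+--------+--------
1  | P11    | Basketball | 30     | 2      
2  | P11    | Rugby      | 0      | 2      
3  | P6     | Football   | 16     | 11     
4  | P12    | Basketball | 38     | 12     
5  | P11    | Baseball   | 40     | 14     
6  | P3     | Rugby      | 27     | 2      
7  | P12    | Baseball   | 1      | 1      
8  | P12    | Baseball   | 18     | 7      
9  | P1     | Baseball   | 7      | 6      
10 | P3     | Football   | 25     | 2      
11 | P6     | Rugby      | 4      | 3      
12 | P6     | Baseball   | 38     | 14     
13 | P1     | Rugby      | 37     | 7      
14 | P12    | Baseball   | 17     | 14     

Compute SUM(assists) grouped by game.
SELECT game, SUM(assists) as result
FROM scores
GROUP BY game

Result:
  Baseball: 56
  Basketball: 14
  Football: 13
  Rugby: 14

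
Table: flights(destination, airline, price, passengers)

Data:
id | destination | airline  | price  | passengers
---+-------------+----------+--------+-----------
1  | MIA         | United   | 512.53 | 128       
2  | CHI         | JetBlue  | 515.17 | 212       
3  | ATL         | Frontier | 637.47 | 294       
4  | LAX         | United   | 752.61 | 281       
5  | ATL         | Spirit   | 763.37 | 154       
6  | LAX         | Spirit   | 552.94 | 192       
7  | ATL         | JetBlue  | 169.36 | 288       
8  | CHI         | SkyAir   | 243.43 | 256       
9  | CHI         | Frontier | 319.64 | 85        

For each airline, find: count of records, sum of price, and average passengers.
SELECT airline,
       COUNT(*) as cnt,
       SUM(price) as total_price,
       AVG(passengers) as avg_passengers
FROM flights
GROUP BY airline

Result:
  Frontier: 2 records, 957.11 total price, 189.50 avg passengers
  JetBlue: 2 records, 684.53 total price, 250.00 avg passengers
  SkyAir: 1 records, 243.43 total price, 256.00 avg passengers
  Spirit: 2 records, 1316.31 total price, 173.00 avg passengers
  United: 2 records, 1265.14 total price, 204.50 avg passengers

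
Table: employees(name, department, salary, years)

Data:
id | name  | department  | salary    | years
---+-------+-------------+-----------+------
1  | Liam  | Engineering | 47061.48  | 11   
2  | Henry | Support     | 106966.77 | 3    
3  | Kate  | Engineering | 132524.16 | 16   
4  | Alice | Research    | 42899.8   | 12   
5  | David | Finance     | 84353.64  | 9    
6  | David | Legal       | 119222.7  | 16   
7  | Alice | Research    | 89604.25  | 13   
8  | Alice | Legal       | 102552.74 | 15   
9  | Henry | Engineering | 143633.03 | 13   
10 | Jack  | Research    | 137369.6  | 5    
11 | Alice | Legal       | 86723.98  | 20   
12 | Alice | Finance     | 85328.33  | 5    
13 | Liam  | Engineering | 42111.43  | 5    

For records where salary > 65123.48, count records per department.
SELECT department, COUNT(*)
FROM employees
WHERE salary > 65123.48
GROUP BY department

Note: WHERE filters rows before grouping.

Result:
  Engineering: 2
  Finance: 2
  Legal: 3
  Research: 2
  Support: 1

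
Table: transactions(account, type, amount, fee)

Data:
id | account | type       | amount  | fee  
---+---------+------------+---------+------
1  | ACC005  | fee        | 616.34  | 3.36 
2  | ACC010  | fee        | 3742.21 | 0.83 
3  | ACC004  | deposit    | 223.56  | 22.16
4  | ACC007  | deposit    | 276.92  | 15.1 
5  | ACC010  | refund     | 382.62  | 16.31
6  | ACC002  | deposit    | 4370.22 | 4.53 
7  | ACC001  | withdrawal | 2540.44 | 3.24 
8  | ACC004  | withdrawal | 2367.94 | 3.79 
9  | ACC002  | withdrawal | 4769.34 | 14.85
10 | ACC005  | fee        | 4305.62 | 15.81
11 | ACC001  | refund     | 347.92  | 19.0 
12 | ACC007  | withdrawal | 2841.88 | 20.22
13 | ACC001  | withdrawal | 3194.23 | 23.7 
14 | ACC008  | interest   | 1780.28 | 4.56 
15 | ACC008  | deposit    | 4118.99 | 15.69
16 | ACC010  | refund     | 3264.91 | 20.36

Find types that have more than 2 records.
SELECT type, COUNT(*) as cnt
FROM transactions
GROUP BY type
HAVING COUNT(*) > 2

Result:
  deposit: 4
  fee: 3
  refund: 3
  withdrawal: 5

Note: HAVING filters groups after aggregation, WHERE filters rows before.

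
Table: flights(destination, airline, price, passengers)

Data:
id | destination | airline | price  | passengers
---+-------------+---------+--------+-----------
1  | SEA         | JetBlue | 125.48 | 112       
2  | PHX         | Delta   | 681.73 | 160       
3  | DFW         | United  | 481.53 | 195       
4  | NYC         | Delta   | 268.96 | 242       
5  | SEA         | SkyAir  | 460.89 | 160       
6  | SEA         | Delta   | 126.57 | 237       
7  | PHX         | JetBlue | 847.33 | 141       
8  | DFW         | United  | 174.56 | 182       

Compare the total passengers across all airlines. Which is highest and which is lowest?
SELECT airline, SUM(passengers)
FROM flights
GROUP BY airline
ORDER BY SUM(passengers)

All groups:
  SkyAir: 160
  JetBlue: 253
  United: 377
  Delta: 639

Highest: Delta (639)
Lowest: SkyAir (160)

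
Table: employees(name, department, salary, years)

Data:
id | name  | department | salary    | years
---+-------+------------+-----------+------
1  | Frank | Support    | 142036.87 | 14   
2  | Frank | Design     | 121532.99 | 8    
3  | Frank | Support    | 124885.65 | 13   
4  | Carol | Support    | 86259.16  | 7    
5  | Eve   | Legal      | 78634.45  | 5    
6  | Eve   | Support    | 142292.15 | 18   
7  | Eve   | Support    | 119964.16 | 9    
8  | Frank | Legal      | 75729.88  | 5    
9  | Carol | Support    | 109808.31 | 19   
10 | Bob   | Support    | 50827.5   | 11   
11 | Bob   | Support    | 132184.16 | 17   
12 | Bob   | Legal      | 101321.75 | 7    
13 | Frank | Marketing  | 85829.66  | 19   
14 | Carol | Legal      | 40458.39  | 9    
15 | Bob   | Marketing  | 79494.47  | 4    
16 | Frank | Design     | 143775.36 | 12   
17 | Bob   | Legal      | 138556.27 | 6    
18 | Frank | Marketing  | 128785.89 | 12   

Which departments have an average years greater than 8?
SELECT department, AVG(years)
FROM employees
GROUP BY department
HAVING AVG(years) > 8

Result:
  Design: avg=10.00
  Marketing: avg=11.67
  Support: avg=13.50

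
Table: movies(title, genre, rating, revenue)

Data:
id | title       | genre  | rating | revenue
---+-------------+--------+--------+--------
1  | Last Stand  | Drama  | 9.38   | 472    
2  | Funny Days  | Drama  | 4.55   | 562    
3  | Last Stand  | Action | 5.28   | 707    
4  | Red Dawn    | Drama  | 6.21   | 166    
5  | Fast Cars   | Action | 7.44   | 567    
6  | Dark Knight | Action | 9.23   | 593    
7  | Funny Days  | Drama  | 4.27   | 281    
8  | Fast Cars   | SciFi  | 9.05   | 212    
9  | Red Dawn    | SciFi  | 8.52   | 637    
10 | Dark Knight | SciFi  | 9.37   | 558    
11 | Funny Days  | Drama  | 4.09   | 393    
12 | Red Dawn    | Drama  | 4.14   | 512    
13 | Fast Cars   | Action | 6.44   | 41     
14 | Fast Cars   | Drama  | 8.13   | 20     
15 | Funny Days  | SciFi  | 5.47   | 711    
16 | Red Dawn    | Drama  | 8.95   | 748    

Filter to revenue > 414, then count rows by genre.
SELECT genre, COUNT(*)
FROM movies
WHERE revenue > 414
GROUP BY genre

Note: WHERE filters rows before grouping.

Result:
  Action: 3
  Drama: 4
  SciFi: 3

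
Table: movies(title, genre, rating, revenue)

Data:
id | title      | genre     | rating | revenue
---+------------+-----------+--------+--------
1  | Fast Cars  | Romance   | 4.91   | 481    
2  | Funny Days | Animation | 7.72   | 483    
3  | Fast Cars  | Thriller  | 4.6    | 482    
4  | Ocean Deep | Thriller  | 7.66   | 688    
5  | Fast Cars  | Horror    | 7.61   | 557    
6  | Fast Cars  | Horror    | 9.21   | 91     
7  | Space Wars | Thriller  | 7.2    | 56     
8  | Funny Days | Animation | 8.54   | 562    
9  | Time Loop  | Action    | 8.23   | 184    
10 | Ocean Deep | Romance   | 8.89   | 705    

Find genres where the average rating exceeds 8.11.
SELECT genre, AVG(rating)
FROM movies
GROUP BY genre
HAVING AVG(rating) > 8.11

Result:
  Action: avg=8.23
  Animation: avg=8.13
  Horror: avg=8.41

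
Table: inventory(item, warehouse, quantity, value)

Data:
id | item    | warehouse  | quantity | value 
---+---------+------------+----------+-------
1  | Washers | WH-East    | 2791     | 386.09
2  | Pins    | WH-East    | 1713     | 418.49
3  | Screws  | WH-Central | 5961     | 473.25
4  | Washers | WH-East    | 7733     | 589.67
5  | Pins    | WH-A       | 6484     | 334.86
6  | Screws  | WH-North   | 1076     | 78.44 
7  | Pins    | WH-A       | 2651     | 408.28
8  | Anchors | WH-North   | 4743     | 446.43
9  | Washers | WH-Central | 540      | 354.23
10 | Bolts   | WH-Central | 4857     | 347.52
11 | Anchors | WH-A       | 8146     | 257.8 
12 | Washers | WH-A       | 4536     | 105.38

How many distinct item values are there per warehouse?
SELECT warehouse, COUNT(DISTINCT item)
FROM inventory
GROUP BY warehouse

Result:
  WH-A: 3 distinct
  WH-Central: 3 distinct
  WH-East: 2 distinct
  WH-North: 2 distinct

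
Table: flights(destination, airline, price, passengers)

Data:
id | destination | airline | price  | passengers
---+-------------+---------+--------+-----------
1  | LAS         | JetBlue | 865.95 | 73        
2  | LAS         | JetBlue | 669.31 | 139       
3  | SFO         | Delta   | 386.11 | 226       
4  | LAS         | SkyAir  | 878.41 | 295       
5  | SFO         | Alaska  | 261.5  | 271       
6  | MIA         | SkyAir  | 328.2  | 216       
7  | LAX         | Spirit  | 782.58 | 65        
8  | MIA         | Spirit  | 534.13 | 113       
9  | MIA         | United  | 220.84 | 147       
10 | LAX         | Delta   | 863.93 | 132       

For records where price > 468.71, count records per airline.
SELECT airline, COUNT(*)
FROM flights
WHERE price > 468.71
GROUP BY airline

Note: WHERE filters rows before grouping.

Result:
  Delta: 1
  JetBlue: 2
  SkyAir: 1
  Spirit: 2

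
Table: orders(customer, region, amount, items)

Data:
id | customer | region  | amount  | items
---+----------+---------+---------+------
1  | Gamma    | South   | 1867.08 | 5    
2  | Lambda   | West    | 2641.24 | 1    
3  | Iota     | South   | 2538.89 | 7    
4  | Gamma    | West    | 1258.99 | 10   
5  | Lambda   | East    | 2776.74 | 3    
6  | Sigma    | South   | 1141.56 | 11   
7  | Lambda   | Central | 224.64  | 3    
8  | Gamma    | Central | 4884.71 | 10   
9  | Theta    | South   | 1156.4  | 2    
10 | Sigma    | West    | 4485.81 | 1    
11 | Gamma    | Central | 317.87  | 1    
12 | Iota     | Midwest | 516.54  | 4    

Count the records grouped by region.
SELECT region, COUNT(*) as count
FROM orders
GROUP BY region

Result:
  Central: 3
  East: 1
  Midwest: 1
  South: 4
  West: 3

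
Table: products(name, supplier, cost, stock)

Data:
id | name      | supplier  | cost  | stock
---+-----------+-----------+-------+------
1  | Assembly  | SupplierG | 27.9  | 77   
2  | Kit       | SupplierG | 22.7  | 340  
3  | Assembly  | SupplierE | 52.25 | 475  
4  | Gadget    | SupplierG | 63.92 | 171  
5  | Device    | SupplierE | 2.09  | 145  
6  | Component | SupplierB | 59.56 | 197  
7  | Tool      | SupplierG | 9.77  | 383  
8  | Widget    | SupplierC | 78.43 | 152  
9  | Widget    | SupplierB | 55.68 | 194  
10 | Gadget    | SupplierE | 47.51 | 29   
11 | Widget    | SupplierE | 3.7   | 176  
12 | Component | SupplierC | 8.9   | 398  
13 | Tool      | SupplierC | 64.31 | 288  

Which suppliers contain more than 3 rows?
SELECT supplier, COUNT(*) as cnt
FROM products
GROUP BY supplier
HAVING COUNT(*) > 3

Result:
  SupplierE: 4
  SupplierG: 4

Note: HAVING filters groups after aggregation, WHERE filters rows before.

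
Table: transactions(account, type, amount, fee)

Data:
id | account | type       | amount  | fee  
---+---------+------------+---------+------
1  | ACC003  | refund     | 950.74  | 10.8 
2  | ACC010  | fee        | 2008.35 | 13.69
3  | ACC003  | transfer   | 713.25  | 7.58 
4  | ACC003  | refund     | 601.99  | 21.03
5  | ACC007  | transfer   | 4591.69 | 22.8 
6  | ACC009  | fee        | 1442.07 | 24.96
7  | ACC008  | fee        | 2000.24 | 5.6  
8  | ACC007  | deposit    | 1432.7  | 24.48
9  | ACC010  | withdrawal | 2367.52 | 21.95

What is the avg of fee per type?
SELECT type, AVG(fee) as result
FROM transactions
GROUP BY type

Result:
  deposit: 24.48
  fee: 14.75
  refund: 15.92
  transfer: 15.19
  withdrawal: 21.95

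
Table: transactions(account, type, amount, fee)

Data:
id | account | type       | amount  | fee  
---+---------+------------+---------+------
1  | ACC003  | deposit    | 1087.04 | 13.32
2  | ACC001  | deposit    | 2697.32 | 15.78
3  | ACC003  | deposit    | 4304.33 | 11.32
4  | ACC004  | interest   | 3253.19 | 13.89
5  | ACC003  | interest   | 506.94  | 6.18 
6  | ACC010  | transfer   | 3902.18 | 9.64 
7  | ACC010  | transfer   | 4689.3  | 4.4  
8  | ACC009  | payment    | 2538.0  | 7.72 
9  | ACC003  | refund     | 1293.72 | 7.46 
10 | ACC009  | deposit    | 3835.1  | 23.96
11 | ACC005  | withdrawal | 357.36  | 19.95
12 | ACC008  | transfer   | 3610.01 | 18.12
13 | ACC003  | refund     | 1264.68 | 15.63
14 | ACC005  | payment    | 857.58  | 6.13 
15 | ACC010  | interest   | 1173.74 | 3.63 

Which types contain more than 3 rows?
SELECT type, COUNT(*) as cnt
FROM transactions
GROUP BY type
HAVING COUNT(*) > 3

Result:
  deposit: 4

Note: HAVING filters groups after aggregation, WHERE filters rows before.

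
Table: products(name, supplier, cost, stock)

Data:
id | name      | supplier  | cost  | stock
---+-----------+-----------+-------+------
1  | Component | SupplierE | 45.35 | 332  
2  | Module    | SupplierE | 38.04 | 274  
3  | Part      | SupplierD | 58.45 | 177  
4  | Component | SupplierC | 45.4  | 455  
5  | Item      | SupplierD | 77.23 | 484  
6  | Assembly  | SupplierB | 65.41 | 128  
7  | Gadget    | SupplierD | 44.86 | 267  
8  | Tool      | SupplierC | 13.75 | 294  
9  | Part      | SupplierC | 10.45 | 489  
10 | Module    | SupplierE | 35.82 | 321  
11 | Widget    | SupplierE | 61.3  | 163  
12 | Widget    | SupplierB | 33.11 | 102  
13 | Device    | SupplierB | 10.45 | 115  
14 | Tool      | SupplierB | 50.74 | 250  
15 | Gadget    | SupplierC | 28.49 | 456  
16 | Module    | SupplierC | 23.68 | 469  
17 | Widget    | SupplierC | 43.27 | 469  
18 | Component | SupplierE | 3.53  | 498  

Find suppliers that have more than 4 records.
SELECT supplier, COUNT(*) as cnt
FROM products
GROUP BY supplier
HAVING COUNT(*) > 4

Result:
  SupplierC: 6
  SupplierE: 5

Note: HAVING filters groups after aggregation, WHERE filters rows before.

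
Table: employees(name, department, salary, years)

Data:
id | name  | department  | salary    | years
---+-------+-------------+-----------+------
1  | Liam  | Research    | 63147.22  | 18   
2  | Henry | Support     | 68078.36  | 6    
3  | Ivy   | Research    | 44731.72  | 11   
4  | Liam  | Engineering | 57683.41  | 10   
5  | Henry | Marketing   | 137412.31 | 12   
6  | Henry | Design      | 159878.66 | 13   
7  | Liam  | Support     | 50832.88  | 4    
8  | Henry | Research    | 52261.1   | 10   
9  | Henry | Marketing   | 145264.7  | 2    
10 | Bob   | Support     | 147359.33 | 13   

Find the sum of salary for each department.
SELECT department, SUM(salary) as result
FROM employees
GROUP BY department

Result:
  Design: 159878.66
  Engineering: 57683.41
  Marketing: 282677.01
  Research: 160140.04
  Support: 266270.57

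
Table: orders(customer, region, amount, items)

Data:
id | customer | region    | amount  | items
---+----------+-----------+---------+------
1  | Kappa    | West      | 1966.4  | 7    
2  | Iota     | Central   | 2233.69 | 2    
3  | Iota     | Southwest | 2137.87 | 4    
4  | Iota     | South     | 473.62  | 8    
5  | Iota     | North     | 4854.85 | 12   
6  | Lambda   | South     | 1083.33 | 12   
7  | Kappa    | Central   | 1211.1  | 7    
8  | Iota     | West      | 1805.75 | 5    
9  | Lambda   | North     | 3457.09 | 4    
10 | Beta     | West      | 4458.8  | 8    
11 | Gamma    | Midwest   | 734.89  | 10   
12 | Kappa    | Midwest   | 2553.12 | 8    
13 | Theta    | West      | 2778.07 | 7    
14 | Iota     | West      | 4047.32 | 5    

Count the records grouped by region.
SELECT region, COUNT(*) as count
FROM orders
GROUP BY region

Result:
  Central: 2
  Midwest: 2
  North: 2
  South: 2
  Southwest: 1
  West: 5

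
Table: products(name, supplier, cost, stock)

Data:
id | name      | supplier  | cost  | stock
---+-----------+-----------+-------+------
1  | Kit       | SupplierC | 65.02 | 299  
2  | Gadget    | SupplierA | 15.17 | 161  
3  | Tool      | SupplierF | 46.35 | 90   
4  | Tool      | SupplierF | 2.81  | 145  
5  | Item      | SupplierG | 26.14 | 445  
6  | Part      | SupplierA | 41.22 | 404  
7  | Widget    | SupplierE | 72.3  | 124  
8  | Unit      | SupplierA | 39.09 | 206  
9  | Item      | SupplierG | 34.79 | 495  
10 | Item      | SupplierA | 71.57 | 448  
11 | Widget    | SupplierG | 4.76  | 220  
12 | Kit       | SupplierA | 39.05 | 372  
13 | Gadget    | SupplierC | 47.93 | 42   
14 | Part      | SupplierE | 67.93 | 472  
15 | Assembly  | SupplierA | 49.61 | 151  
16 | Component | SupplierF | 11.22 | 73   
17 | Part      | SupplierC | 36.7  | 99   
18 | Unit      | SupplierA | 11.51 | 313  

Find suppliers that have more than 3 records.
SELECT supplier, COUNT(*) as cnt
FROM products
GROUP BY supplier
HAVING COUNT(*) > 3

Result:
  SupplierA: 7

Note: HAVING filters groups after aggregation, WHERE filters rows before.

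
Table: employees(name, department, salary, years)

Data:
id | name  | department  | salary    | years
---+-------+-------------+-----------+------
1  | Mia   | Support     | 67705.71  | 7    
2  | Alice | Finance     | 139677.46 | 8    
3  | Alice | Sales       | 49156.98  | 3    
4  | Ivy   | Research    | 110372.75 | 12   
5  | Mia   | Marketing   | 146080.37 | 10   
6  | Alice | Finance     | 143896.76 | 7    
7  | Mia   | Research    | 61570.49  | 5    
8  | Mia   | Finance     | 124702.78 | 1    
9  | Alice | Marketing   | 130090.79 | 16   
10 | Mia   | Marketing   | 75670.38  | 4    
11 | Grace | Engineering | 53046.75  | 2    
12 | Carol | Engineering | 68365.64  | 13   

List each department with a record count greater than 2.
SELECT department, COUNT(*) as cnt
FROM employees
GROUP BY department
HAVING COUNT(*) > 2

Result:
  Finance: 3
  Marketing: 3

Note: HAVING filters groups after aggregation, WHERE filters rows before.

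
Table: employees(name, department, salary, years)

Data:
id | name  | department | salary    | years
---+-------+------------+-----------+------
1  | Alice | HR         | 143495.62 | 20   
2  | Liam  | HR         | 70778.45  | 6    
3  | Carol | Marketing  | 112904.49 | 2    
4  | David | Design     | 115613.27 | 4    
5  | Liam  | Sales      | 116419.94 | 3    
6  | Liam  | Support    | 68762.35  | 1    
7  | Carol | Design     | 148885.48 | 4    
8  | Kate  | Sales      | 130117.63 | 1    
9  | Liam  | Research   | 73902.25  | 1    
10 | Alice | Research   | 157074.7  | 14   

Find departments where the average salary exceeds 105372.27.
SELECT department, AVG(salary)
FROM employees
GROUP BY department
HAVING AVG(salary) > 105372.27

Result:
  Design: avg=132249.38
  HR: avg=107137.04
  Marketing: avg=112904.49
  Research: avg=115488.48
  Sales: avg=123268.79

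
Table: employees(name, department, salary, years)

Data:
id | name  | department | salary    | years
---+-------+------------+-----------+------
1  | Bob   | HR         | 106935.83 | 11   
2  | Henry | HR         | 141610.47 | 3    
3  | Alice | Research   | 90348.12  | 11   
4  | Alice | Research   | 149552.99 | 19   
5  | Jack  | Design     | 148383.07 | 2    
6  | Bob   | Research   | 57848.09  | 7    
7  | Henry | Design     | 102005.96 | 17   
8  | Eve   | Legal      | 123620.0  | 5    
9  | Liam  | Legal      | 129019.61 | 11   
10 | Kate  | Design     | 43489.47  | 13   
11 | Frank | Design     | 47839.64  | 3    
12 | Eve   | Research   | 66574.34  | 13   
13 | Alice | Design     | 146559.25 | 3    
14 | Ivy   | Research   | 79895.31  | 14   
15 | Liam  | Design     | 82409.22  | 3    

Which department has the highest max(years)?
SELECT department, MAX(years) as val
FROM employees
GROUP BY department
ORDER BY val DESC
LIMIT 1

Result: Research with max(years) = 19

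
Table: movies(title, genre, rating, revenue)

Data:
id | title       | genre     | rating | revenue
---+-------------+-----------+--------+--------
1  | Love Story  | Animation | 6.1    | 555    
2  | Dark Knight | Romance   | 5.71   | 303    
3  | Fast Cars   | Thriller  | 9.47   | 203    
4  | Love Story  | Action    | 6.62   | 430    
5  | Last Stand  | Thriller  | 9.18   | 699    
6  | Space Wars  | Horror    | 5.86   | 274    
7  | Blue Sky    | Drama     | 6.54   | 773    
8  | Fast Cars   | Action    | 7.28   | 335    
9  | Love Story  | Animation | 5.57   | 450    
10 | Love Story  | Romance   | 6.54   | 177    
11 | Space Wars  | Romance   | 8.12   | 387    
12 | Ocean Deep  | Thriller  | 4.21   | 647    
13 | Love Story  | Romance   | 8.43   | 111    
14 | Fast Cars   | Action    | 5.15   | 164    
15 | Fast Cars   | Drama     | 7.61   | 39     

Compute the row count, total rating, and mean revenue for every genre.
SELECT genre,
       COUNT(*) as cnt,
       SUM(rating) as total_rating,
       AVG(revenue) as avg_revenue
FROM movies
GROUP BY genre

Result:
  Action: 3 records, 19.05 total rating, 309.67 avg revenue
  Animation: 2 records, 11.67 total rating, 502.50 avg revenue
  Drama: 2 records, 14.15 total rating, 406.00 avg revenue
  Horror: 1 records, 5.86 total rating, 274.00 avg revenue
  Romance: 4 records, 28.80 total rating, 244.50 avg revenue
  Thriller: 3 records, 22.86 total rating, 516.33 avg revenue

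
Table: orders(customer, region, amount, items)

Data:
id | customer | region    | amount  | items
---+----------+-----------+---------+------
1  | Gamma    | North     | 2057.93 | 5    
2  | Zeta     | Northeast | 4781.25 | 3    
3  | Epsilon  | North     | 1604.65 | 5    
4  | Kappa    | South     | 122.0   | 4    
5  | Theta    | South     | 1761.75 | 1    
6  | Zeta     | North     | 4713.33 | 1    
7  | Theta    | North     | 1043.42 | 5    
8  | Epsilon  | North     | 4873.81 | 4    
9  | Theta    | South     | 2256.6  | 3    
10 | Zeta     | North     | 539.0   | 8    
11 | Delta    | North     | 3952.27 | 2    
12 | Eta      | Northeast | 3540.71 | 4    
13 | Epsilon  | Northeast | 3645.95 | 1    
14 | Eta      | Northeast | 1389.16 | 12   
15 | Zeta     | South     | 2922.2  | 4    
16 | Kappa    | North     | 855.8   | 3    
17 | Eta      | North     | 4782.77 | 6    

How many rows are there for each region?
SELECT region, COUNT(*) as count
FROM orders
GROUP BY region

Result:
  North: 9
  Northeast: 4
  South: 4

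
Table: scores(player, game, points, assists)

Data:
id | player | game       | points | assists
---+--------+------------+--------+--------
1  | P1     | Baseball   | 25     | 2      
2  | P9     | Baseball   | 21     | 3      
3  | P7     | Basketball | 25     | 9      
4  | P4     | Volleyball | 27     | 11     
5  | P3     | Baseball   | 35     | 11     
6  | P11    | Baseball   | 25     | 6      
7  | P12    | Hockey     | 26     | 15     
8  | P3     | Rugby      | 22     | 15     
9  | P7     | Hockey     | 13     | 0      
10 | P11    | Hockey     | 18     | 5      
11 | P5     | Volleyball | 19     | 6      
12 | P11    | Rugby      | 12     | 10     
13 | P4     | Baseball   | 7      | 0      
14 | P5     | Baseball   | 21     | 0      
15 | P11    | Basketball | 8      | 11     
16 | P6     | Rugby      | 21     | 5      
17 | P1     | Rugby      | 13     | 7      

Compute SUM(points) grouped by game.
SELECT game, SUM(points) as result
FROM scores
GROUP BY game

Result:
  Baseball: 134
  Basketball: 33
  Hockey: 57
  Rugby: 68
  Volleyball: 46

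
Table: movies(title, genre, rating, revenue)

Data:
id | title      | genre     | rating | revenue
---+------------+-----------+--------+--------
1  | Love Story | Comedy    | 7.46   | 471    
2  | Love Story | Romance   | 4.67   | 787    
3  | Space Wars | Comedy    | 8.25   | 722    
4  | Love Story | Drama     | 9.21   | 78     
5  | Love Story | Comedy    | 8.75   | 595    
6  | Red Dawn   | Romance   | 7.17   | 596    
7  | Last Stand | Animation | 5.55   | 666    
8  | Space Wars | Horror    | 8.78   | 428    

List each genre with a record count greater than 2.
SELECT genre, COUNT(*) as cnt
FROM movies
GROUP BY genre
HAVING COUNT(*) > 2

Result:
  Comedy: 3

Note: HAVING filters groups after aggregation, WHERE filters rows before.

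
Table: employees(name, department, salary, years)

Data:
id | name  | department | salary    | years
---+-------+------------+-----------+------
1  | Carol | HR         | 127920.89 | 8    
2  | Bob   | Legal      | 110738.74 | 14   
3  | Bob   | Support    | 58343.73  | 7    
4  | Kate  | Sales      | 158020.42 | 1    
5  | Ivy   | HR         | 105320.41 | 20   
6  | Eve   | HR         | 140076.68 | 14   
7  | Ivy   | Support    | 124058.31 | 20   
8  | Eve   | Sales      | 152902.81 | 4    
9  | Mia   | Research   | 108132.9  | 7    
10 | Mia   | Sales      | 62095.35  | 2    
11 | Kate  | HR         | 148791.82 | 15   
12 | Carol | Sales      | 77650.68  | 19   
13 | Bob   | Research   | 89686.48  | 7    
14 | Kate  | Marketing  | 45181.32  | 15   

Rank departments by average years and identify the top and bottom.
SELECT department, AVG(years)
FROM employees
GROUP BY department
ORDER BY AVG(years)

All groups:
  Sales: 6.50
  Research: 7.00
  Support: 13.50
  Legal: 14.00
  HR: 14.25
  Marketing: 15.00

Highest: Marketing (15.00)
Lowest: Sales (6.50)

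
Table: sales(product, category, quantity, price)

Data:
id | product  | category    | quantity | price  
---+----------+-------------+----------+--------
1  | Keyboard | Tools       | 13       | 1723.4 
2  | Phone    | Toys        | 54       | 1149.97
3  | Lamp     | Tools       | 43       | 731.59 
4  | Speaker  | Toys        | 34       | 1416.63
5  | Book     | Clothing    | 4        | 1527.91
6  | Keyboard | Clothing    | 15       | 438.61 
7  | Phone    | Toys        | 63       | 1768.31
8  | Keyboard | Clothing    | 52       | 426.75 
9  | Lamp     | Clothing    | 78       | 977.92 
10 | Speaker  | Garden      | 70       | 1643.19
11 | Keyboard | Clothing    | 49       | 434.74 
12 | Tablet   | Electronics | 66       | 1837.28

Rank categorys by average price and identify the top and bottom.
SELECT category, AVG(price)
FROM sales
GROUP BY category
ORDER BY AVG(price)

All groups:
  Clothing: 761.19
  Tools: 1227.50
  Toys: 1444.97
  Garden: 1643.19
  Electronics: 1837.28

Highest: Electronics (1837.28)
Lowest: Clothing (761.19)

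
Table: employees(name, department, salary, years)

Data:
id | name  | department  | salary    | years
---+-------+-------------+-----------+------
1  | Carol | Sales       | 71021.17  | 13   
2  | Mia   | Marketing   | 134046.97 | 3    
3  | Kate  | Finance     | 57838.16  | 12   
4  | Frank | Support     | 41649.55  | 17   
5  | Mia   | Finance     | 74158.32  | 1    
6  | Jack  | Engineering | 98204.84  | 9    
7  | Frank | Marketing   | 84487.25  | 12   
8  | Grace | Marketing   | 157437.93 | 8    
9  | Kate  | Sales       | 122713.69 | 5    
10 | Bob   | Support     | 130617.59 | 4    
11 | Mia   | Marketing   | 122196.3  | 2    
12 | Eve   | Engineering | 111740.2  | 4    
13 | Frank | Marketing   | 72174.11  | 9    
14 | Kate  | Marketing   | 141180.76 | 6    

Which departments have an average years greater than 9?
SELECT department, AVG(years)
FROM employees
GROUP BY department
HAVING AVG(years) > 9

Result:
  Support: avg=10.50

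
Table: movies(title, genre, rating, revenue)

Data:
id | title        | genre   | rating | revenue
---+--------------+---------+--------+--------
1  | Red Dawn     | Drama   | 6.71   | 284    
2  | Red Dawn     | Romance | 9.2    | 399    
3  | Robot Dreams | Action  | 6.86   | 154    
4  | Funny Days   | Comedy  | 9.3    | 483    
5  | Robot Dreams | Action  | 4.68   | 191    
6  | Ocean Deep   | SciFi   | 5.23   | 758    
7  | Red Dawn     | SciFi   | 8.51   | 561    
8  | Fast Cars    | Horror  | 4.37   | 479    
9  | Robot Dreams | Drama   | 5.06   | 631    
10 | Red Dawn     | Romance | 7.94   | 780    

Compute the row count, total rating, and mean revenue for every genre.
SELECT genre,
       COUNT(*) as cnt,
       SUM(rating) as total_rating,
       AVG(revenue) as avg_revenue
FROM movies
GROUP BY genre

Result:
  Action: 2 records, 11.54 total rating, 172.50 avg revenue
  Comedy: 1 records, 9.30 total rating, 483.00 avg revenue
  Drama: 2 records, 11.77 total rating, 457.50 avg revenue
  Horror: 1 records, 4.37 total rating, 479.00 avg revenue
  Romance: 2 records, 17.14 total rating, 589.50 avg revenue
  SciFi: 2 records, 13.74 total rating, 659.50 avg revenue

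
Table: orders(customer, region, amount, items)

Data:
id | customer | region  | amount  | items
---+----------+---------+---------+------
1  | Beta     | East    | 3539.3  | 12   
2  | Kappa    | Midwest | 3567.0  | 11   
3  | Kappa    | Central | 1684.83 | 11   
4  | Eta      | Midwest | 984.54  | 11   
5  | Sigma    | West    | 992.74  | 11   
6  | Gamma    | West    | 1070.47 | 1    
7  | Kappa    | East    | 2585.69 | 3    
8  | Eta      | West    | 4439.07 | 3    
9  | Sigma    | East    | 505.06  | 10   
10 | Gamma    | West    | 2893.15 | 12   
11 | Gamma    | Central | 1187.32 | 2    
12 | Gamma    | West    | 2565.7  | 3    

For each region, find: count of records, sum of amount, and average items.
SELECT region,
       COUNT(*) as cnt,
       SUM(amount) as total_amount,
       AVG(items) as avg_items
FROM orders
GROUP BY region

Result:
  Central: 2 records, 2872.15 total amount, 6.50 avg items
  East: 3 records, 6630.05 total amount, 8.33 avg items
  Midwest: 2 records, 4551.54 total amount, 11.00 avg items
  West: 5 records, 11961.13 total amount, 6.00 avg items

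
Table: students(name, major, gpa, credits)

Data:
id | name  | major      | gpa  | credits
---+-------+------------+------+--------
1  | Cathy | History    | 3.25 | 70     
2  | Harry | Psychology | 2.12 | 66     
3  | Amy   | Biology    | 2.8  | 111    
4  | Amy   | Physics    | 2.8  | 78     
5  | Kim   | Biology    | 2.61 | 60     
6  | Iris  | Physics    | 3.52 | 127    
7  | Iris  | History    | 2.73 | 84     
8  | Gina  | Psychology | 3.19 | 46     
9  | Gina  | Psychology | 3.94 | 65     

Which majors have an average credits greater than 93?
SELECT major, AVG(credits)
FROM students
GROUP BY major
HAVING AVG(credits) > 93

Result:
  Physics: avg=102.50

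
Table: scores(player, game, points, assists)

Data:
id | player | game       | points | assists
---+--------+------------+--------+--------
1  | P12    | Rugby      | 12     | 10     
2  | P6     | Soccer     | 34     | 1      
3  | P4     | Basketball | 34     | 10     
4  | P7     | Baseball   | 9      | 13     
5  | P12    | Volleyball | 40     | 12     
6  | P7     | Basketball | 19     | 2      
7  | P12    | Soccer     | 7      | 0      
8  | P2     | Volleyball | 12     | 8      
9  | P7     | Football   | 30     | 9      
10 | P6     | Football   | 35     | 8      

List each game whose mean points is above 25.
SELECT game, AVG(points)
FROM scores
GROUP BY game
HAVING AVG(points) > 25

Result:
  Basketball: avg=26.50
  Football: avg=32.50
  Volleyball: avg=26.00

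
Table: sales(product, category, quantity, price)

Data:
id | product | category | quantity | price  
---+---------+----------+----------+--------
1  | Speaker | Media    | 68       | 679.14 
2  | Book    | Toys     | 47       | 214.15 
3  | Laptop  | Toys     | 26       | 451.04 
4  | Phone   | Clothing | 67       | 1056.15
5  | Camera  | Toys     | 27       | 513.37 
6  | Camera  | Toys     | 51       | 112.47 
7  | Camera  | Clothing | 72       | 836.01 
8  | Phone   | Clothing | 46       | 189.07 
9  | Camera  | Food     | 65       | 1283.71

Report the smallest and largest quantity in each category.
SELECT category, MIN(quantity), MAX(quantity)
FROM sales
GROUP BY category

Result:
  Clothing: min=46, max=72
  Food: min=65, max=65
  Media: min=68, max=68
  Toys: min=26, max=51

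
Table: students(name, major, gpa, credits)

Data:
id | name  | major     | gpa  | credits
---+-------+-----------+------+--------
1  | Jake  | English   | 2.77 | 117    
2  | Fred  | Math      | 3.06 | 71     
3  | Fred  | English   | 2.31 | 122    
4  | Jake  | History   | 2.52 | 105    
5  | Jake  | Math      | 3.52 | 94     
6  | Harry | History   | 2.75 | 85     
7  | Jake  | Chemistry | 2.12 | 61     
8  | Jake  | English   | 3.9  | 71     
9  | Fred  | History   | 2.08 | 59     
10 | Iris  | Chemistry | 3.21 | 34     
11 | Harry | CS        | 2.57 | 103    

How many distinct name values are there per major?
SELECT major, COUNT(DISTINCT name)
FROM students
GROUP BY major

Result:
  CS: 1 distinct
  Chemistry: 2 distinct
  English: 2 distinct
  History: 3 distinct
  Math: 2 distinct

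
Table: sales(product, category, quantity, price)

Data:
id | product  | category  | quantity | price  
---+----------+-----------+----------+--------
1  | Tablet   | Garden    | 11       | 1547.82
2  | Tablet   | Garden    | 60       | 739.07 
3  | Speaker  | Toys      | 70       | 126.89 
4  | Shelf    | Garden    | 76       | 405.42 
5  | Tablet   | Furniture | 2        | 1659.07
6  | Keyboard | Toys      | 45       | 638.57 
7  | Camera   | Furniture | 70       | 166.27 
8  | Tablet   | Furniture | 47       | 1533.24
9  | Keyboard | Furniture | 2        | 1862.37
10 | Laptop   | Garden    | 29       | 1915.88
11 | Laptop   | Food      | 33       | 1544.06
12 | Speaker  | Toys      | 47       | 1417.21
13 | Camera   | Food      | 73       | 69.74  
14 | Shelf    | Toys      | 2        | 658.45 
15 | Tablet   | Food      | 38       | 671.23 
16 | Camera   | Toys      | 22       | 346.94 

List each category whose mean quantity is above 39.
SELECT category, AVG(quantity)
FROM sales
GROUP BY category
HAVING AVG(quantity) > 39

Result:
  Food: avg=48.00
  Garden: avg=44.00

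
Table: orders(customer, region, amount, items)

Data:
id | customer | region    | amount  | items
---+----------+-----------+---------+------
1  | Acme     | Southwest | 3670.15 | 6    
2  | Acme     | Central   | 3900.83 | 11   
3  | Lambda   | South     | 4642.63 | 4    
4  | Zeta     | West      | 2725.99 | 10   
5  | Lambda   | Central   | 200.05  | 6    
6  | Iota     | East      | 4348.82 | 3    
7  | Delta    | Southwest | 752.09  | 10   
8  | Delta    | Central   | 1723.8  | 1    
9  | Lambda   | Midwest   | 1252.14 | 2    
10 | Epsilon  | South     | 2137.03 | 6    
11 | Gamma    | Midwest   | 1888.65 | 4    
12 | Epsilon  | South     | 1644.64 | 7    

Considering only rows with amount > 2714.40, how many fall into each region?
SELECT region, COUNT(*)
FROM orders
WHERE amount > 2714.40
GROUP BY region

Note: WHERE filters rows before grouping.

Result:
  Central: 1
  East: 1
  South: 1
  Southwest: 1
  West: 1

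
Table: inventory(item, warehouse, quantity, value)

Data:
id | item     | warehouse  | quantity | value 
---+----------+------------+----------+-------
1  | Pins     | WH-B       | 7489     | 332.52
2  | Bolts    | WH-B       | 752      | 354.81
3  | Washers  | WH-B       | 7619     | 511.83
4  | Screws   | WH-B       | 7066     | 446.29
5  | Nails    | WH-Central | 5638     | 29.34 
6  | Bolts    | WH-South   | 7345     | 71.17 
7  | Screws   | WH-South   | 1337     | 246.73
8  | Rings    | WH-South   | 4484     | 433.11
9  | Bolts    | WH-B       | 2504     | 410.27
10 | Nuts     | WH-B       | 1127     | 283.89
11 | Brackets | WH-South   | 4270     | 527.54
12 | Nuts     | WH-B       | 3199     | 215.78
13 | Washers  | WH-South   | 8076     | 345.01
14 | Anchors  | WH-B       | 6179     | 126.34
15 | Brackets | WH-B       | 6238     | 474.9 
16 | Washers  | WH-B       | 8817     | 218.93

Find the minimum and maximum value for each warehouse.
SELECT warehouse, MIN(value), MAX(value)
FROM inventory
GROUP BY warehouse

Result:
  WH-B: min=126.34, max=511.83
  WH-Central: min=29.34, max=29.34
  WH-South: min=71.17, max=527.54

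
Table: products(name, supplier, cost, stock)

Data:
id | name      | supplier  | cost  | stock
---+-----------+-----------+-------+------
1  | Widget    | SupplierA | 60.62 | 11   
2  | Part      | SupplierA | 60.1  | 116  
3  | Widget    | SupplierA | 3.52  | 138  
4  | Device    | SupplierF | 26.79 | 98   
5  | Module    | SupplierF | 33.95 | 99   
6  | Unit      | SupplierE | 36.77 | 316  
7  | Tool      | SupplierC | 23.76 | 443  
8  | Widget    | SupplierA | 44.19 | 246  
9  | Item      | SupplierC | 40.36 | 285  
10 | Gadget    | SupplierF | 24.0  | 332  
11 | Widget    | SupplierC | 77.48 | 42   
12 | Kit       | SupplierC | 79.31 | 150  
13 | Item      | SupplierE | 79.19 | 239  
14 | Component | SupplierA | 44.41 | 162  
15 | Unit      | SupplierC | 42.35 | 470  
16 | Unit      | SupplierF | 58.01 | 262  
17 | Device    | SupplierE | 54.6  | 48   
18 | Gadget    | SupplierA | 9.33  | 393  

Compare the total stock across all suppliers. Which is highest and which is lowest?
SELECT supplier, SUM(stock)
FROM products
GROUP BY supplier
ORDER BY SUM(stock)

All groups:
  SupplierE: 603
  SupplierF: 791
  SupplierA: 1066
  SupplierC: 1390

Highest: SupplierC (1390)
Lowest: SupplierE (603)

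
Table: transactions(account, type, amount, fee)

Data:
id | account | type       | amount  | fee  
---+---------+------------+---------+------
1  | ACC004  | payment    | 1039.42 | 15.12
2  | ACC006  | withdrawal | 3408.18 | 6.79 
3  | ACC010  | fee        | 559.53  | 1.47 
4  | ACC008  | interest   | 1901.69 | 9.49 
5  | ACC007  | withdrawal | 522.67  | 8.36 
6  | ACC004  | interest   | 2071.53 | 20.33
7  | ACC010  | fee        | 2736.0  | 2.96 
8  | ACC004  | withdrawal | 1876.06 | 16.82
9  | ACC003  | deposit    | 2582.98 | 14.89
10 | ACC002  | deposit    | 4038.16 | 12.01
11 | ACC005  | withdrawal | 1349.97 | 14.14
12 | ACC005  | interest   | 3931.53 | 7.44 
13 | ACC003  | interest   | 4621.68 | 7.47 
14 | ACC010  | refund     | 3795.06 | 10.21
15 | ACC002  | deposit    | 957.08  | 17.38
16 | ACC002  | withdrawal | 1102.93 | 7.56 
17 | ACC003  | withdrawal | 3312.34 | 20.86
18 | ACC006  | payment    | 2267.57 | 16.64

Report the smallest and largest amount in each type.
SELECT type, MIN(amount), MAX(amount)
FROM transactions
GROUP BY type

Result:
  deposit: min=957.08, max=4038.16
  fee: min=559.53, max=2736.00
  interest: min=1901.69, max=4621.68
  payment: min=1039.42, max=2267.57
  refund: min=3795.06, max=3795.06
  withdrawal: min=522.67, max=3408.18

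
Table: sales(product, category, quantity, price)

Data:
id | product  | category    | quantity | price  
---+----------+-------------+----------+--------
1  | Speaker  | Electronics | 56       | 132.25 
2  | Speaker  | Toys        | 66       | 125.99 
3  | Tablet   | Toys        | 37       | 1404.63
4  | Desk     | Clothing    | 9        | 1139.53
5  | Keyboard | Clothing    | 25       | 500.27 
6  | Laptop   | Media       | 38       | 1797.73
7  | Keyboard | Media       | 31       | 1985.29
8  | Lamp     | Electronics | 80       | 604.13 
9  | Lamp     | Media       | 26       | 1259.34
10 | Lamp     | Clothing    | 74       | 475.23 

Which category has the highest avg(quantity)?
SELECT category, AVG(quantity) as val
FROM sales
GROUP BY category
ORDER BY val DESC
LIMIT 1

Result: Electronics with avg(quantity) = 68.00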